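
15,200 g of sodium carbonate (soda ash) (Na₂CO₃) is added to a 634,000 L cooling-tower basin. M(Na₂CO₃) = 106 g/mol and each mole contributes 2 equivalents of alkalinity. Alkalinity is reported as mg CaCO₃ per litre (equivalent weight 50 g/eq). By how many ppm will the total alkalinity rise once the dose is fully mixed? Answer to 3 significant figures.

22.6 ppm

Moles of Na₂CO₃: 15,200 g ÷ 106 g/mol = 143.4 mol → 286.8 eq of alkalinity.
As CaCO₃: 286.8 eq × 50 g/eq = 14,340 g.
Rise: 14,340 g / 634,000 L × 1000 = 22.62 mg/L.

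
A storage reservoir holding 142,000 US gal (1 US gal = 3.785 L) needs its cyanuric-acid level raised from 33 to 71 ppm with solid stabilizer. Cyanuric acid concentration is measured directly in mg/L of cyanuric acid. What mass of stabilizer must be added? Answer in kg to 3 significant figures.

20.4 kg

Volume: 142,000 US gal × 3.785 L/gal = 537,470 L.
CYA to add: (71 − 33) = 38 mg/L × 537,470 L = 20,420 g cyanuric acid.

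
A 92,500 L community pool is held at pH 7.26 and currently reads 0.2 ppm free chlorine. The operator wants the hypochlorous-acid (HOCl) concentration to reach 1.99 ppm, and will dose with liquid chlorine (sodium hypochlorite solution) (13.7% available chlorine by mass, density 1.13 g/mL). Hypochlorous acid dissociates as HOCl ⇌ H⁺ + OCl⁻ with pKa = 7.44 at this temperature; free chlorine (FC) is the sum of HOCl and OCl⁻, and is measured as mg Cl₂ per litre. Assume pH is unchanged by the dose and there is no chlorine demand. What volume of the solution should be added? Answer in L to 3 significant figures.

[OCl⁻]/[HOCl] = 10^(pH − pKa) = 10^(7.26 − 7.44) = 0.6607; fraction as HOCl = 1/(1 + 0.6607) = 0.6022.
Free chlorine required for 1.99 ppm HOCl: 1.99 / 0.6022 = 3.305 ppm.
FC to add: 3.305 − 0.2 = 3.105 mg/L as Cl₂.
Cl₂ equivalent: 3.105 mg/L × 92,500 L = 287.2 g.
Product at 13.7% available Cl: 287.2 / 0.137 = 2096 g.
Volume: 2096 g ÷ 1.13 g/mL = 1855 mL.

1.86 L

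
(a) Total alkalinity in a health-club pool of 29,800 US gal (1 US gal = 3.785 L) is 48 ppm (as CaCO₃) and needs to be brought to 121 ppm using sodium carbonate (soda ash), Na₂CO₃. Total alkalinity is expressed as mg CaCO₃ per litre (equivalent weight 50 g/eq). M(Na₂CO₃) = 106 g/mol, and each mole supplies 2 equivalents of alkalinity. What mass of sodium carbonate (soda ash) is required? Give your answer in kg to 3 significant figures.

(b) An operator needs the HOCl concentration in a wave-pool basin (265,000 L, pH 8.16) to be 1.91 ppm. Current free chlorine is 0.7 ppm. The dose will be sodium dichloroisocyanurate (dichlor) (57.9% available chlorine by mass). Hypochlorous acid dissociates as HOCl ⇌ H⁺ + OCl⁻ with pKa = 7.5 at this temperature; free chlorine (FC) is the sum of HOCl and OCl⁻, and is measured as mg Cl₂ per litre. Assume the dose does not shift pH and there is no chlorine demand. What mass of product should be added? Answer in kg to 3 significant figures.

(a) 8.73 kg; (b) 4.55 kg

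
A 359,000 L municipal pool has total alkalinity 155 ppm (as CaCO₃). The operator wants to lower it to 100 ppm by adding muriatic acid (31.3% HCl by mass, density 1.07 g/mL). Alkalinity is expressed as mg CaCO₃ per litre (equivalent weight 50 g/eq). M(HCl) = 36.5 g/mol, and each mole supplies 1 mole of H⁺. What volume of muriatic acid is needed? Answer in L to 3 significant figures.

Alkalinity to neutralize: (155 − 100) = 55 mg/L as CaCO₃ × 359,000 L = 19,740 g as CaCO₃.
Equivalents of H⁺ required: 19,740 ÷ 50 g/eq = 394.9 eq = 394.9 mol HCl.
Mass of HCl: 394.9 × 36.5 = 14,410 g.
Mass of 31.3% solution: 14,410 / 0.313 = 46,050 g.
Volume: 46,050 g ÷ 1.07 g/mL = 43,040 mL.

43.0 L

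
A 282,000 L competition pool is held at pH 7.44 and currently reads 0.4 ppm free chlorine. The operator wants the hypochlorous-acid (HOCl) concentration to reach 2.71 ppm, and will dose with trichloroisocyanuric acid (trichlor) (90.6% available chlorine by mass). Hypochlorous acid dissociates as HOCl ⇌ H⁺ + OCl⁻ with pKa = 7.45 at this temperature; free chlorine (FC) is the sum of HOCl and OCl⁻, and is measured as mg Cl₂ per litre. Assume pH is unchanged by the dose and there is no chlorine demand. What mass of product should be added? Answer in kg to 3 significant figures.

1.54 kg

[OCl⁻]/[HOCl] = 10^(pH − pKa) = 10^(7.44 − 7.45) = 0.9772; fraction as HOCl = 1/(1 + 0.9772) = 0.5058.
Free chlorine required for 2.71 ppm HOCl: 2.71 / 0.5058 = 5.358 ppm.
FC to add: 5.358 − 0.4 = 4.958 mg/L as Cl₂.
Cl₂ equivalent: 4.958 mg/L × 282,000 L = 1398 g.
Product at 90.6% available Cl: 1398 / 0.906 = 1543 g.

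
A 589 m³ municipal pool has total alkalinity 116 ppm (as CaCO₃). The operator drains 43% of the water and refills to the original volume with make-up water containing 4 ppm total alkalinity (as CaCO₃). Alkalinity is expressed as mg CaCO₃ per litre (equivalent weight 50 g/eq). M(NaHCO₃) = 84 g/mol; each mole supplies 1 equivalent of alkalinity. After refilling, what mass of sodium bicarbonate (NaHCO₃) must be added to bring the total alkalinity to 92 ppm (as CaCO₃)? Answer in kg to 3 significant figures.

Volume: 589 m³ = 589,000 L.
After draining 43% and refilling: 116 × 0.57 + 4 × 0.43 = 67.84 ppm.
Deficit to target: 92 − 67.84 = 24.16 mg/L.
As CaCO₃: 24.16 mg/L × 589,000 L = 14,230 g; ÷ 50 g/eq ÷ 1 = 284.6 mol NaHCO₃.
Mass: 284.6 × 84 = 23,910 g.

23.9 kg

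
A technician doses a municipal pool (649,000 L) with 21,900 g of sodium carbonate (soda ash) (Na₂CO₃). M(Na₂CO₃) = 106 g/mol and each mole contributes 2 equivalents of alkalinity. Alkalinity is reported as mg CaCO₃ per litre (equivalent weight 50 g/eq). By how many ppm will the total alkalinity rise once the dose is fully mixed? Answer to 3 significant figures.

31.8 ppm

Moles of Na₂CO₃: 21,900 g ÷ 106 g/mol = 206.6 mol → 413.2 eq of alkalinity.
As CaCO₃: 413.2 eq × 50 g/eq = 20,660 g.
Rise: 20,660 g / 649,000 L × 1000 = 31.83 mg/L.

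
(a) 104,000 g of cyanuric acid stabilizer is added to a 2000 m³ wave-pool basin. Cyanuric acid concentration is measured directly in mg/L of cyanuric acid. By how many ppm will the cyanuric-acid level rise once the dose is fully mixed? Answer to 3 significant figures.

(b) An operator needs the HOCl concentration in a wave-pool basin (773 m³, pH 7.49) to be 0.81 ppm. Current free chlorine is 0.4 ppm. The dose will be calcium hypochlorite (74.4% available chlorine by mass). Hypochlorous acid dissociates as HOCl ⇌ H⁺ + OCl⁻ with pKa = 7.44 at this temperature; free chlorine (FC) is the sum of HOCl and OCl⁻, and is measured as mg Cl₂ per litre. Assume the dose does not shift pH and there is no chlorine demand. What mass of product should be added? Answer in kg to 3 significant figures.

(a) Volume: 2000 m³ = 2,000,000 L.
(a) Rise: 104,000 g / 2,000,000 L × 1000 = 52 mg/L.

(b) Volume: 773 m³ = 773,000 L.
(b) [OCl⁻]/[HOCl] = 10^(pH − pKa) = 10^(7.49 − 7.44) = 1.122; fraction as HOCl = 1/(1 + 1.122) = 0.4712.
(b) Free chlorine required for 0.81 ppm HOCl: 0.81 / 0.4712 = 1.719 ppm.
(b) FC to add: 1.719 − 0.4 = 1.319 mg/L as Cl₂.
(b) Cl₂ equivalent: 1.319 mg/L × 773,000 L = 1019 g.
(b) Product at 74.4% available Cl: 1019 / 0.744 = 1370 g.

(a) 52.0 ppm; (b) 1.37 kg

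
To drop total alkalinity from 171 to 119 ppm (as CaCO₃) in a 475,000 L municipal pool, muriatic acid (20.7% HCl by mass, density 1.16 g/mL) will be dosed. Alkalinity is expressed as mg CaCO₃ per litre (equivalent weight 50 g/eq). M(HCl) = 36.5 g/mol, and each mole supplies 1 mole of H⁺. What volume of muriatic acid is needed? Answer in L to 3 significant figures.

75.1 L

Alkalinity to neutralize: (171 − 119) = 52 mg/L as CaCO₃ × 475,000 L = 24,700 g as CaCO₃.
Equivalents of H⁺ required: 24,700 ÷ 50 g/eq = 494 eq = 494 mol HCl.
Mass of HCl: 494 × 36.5 = 18,030 g.
Mass of 20.7% solution: 18,030 / 0.207 = 87,110 g.
Volume: 87,110 g ÷ 1.16 g/mL = 75,090 mL.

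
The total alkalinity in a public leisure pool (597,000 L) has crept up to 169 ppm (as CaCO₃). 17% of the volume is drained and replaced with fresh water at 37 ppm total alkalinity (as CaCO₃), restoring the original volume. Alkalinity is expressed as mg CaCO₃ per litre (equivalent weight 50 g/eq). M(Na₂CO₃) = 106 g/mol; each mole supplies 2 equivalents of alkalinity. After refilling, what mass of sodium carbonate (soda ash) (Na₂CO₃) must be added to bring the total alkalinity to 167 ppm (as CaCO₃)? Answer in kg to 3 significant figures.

12.9 kg

After draining 17% and refilling: 169 × 0.83 + 37 × 0.17 = 146.56 ppm.
Deficit to target: 167 − 146.56 = 20.44 mg/L.
As CaCO₃: 20.44 mg/L × 597,000 L = 12,200 g; ÷ 50 g/eq ÷ 2 = 122 mol Na₂CO₃.
Mass: 122 × 106 = 12,930 g.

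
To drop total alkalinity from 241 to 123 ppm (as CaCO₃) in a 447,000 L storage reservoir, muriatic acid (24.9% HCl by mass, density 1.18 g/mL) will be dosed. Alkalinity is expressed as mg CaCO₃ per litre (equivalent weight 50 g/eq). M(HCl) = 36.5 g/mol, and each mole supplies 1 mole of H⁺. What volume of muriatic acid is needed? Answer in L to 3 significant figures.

131 L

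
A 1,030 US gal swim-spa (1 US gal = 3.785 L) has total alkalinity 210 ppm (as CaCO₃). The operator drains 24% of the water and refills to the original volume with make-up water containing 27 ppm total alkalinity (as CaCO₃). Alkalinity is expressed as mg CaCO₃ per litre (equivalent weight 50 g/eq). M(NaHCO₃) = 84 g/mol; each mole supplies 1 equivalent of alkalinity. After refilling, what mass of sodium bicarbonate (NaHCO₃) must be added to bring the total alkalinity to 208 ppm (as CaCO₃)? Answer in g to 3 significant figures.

Volume: 1,030 US gal × 3.785 L/gal = 3,899 L.
After draining 24% and refilling: 210 × 0.76 + 27 × 0.24 = 166.08 ppm.
Deficit to target: 208 − 166.08 = 41.92 mg/L.
As CaCO₃: 41.92 mg/L × 3,899 L = 163.4 g; ÷ 50 g/eq ÷ 1 = 3.269 mol NaHCO₃.
Mass: 3.269 × 84 = 274.6 g.

275 g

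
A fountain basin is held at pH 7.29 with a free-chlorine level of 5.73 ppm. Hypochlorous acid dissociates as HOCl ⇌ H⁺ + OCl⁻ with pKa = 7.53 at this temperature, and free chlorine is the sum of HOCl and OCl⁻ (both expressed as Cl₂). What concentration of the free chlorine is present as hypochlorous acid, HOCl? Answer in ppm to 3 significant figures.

[OCl⁻]/[HOCl] = 10^(pH − pKa) = 10^(7.29 − 7.53) = 10^-0.24 = 0.5754.
Fraction as HOCl = 1 / (1 + 0.5754) = 0.6347.
HOCl = 0.6347 × 5.73 ppm = 3.637 ppm.

3.64 ppm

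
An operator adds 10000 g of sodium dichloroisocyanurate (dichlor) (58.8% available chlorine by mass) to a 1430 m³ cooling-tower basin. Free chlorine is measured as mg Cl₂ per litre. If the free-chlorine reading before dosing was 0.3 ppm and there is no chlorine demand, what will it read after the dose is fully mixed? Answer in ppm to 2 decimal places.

Volume: 1430 m³ = 1,430,000 L.
Available chlorine delivered: 10,000 g × 0.588 = 5880 g as Cl₂.
Concentration rise: 5880 g / 1,430,000 L = 4.112 mg/L = 4.11 ppm.
Final FC: 0.3 + 4.11 = 4.41 ppm.

4.41 ppm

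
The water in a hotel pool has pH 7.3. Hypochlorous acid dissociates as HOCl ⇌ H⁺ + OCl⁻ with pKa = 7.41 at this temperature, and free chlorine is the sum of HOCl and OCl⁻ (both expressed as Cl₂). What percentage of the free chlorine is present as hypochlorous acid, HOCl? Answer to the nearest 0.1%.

56.3%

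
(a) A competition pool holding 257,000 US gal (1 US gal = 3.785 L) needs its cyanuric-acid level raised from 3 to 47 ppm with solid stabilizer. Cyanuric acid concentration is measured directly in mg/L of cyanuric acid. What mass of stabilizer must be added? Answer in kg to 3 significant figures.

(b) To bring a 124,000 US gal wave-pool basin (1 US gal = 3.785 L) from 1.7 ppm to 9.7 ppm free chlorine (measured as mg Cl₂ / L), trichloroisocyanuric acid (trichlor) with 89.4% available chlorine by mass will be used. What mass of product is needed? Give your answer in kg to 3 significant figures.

(a) 42.8 kg; (b) 4.20 kg

(a) Volume: 257,000 US gal × 3.785 L/gal = 972,745 L.
(a) CYA to add: (47 − 3) = 44 mg/L × 972,745 L = 42,800 g cyanuric acid.

(b) Volume: 124,000 US gal × 3.785 L/gal = 469,340 L.
(b) Chlorine deficit: 9.7 − 1.7 = 8 ppm = 8 mg/L as Cl₂.
(b) Cl₂ equivalent needed: 8 mg/L × 469,340 L = 3,755,000 mg = 3755 g.
(b) Product at 89.4% available chlorine: 3755 / 0.894 = 4200 g.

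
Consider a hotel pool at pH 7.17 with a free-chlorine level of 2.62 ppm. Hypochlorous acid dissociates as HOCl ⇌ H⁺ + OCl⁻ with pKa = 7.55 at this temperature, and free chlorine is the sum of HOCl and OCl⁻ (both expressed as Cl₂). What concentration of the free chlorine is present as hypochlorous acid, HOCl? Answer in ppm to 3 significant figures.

[OCl⁻]/[HOCl] = 10^(pH − pKa) = 10^(7.17 − 7.55) = 10^-0.38 = 0.4169.
Fraction as HOCl = 1 / (1 + 0.4169) = 0.7058.
HOCl = 0.7058 × 2.62 ppm = 1.849 ppm.

1.85 ppm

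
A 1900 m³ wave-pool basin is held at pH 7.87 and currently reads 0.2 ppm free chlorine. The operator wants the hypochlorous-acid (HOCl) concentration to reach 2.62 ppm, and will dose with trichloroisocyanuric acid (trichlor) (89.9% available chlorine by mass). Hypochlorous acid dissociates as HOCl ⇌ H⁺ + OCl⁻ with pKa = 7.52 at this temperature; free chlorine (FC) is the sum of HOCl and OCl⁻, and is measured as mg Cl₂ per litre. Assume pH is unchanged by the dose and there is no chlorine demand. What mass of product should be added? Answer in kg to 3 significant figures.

Volume: 1900 m³ = 1,900,000 L.
[OCl⁻]/[HOCl] = 10^(pH − pKa) = 10^(7.87 − 7.52) = 2.239; fraction as HOCl = 1/(1 + 2.239) = 0.3088.
Free chlorine required for 2.62 ppm HOCl: 2.62 / 0.3088 = 8.485 ppm.
FC to add: 8.485 − 0.2 = 8.285 mg/L as Cl₂.
Cl₂ equivalent: 8.285 mg/L × 1,900,000 L = 15,740 g.
Product at 89.9% available Cl: 15,740 / 0.899 = 17,510 g.

17.5 kg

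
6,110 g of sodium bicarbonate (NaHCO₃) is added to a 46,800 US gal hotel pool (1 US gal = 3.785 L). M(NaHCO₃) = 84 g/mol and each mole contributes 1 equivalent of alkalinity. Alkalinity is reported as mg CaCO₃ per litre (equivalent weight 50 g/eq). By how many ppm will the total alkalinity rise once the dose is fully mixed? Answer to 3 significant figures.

20.5 ppm

Volume: 46,800 US gal × 3.785 L/gal = 177,138 L.
Moles of NaHCO₃: 6,110 g ÷ 84 g/mol = 72.74 mol → 72.74 eq of alkalinity.
As CaCO₃: 72.74 eq × 50 g/eq = 3637 g.
Rise: 3637 g / 177,138 L × 1000 = 20.53 mg/L.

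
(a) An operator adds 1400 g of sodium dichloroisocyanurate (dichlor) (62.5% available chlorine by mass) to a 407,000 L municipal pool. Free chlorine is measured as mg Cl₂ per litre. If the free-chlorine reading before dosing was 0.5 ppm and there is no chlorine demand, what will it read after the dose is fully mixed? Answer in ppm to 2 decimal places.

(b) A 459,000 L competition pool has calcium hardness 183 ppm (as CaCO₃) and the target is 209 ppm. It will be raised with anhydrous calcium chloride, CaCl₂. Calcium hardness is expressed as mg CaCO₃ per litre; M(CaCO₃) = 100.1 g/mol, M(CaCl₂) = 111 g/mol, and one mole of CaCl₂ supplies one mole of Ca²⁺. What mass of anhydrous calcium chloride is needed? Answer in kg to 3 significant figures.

(a) 2.65 ppm; (b) 13.2 kg

(a) Available chlorine delivered: 1400 g × 0.625 = 875 g as Cl₂.
(a) Concentration rise: 875 g / 407,000 L = 2.15 mg/L = 2.15 ppm.
(a) Final FC: 0.5 + 2.15 = 2.65 ppm.

(b) Hardness to add: (209 − 183) = 26 mg/L as CaCO₃ × 459,000 L = 11,930 g as CaCO₃.
(b) Moles of Ca²⁺ (1 mol Ca²⁺ ≡ 1 mol CaCO₃): 11,930 / 100.1 g/mol = 119.2 mol.
(b) Mass of CaCl₂: 119.2 × 111 = 13,230 g.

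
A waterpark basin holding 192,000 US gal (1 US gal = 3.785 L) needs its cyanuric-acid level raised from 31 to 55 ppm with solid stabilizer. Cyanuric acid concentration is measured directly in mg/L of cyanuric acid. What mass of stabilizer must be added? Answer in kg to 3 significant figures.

17.4 kg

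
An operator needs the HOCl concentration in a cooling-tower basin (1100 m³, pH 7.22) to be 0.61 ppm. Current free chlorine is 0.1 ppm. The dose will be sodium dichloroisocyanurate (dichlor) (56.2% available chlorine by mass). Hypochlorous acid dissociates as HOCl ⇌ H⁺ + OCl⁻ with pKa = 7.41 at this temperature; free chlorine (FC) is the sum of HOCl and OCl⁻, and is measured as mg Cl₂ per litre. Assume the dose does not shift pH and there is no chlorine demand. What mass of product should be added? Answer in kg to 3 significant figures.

Volume: 1100 m³ = 1,100,000 L.
[OCl⁻]/[HOCl] = 10^(pH − pKa) = 10^(7.22 − 7.41) = 0.6457; fraction as HOCl = 1/(1 + 0.6457) = 0.6077.
Free chlorine required for 0.61 ppm HOCl: 0.61 / 0.6077 = 1.004 ppm.
FC to add: 1.004 − 0.1 = 0.9038 mg/L as Cl₂.
Cl₂ equivalent: 0.9038 mg/L × 1,100,000 L = 994.2 g.
Product at 56.2% available Cl: 994.2 / 0.562 = 1769 g.

1.77 kg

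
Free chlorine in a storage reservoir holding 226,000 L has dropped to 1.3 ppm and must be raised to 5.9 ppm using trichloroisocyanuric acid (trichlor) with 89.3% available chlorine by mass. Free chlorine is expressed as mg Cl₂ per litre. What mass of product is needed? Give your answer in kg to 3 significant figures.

Chlorine deficit: 5.9 − 1.3 = 4.6 ppm = 4.6 mg/L as Cl₂.
Cl₂ equivalent needed: 4.6 mg/L × 226,000 L = 1,040,000 mg = 1040 g.
Product at 89.3% available chlorine: 1040 / 0.893 = 1164 g.

1.16 kg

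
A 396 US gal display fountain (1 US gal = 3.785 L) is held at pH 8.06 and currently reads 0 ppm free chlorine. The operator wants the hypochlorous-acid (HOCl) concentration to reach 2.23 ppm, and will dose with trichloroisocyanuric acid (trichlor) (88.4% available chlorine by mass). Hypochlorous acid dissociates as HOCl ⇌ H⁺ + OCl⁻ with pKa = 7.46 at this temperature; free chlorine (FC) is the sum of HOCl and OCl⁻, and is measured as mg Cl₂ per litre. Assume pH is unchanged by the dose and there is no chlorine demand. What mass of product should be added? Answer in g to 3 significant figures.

Volume: 396 US gal × 3.785 L/gal = 1,499 L.
[OCl⁻]/[HOCl] = 10^(pH − pKa) = 10^(8.06 − 7.46) = 3.981; fraction as HOCl = 1/(1 + 3.981) = 0.2008.
Free chlorine required for 2.23 ppm HOCl: 2.23 / 0.2008 = 11.11 ppm.
FC to add: 11.11 − 0 = 11.11 mg/L as Cl₂.
Cl₂ equivalent: 11.11 mg/L × 1,499 L = 16.65 g.
Product at 88.4% available Cl: 16.65 / 0.884 = 18.83 g.

18.8 g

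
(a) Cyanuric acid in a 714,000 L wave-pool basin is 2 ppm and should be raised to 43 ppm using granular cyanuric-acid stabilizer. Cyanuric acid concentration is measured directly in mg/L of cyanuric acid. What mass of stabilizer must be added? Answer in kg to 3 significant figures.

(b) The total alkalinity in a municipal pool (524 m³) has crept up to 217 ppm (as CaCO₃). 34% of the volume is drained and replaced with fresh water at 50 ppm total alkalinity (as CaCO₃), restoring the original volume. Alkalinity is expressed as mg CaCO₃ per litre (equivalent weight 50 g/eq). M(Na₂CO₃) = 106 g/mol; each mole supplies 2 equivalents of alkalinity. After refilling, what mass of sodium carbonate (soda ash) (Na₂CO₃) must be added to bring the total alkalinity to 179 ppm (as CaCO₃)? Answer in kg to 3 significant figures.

(a) 29.3 kg; (b) 10.4 kg

(a) CYA to add: (43 − 2) = 41 mg/L × 714,000 L = 29,270 g cyanuric acid.

(b) Volume: 524 m³ = 524,000 L.
(b) After draining 34% and refilling: 217 × 0.66 + 50 × 0.34 = 160.22 ppm.
(b) Deficit to target: 179 − 160.22 = 18.78 mg/L.
(b) As CaCO₃: 18.78 mg/L × 524,000 L = 9841 g; ÷ 50 g/eq ÷ 2 = 98.41 mol Na₂CO₃.
(b) Mass: 98.41 × 106 = 10,430 g.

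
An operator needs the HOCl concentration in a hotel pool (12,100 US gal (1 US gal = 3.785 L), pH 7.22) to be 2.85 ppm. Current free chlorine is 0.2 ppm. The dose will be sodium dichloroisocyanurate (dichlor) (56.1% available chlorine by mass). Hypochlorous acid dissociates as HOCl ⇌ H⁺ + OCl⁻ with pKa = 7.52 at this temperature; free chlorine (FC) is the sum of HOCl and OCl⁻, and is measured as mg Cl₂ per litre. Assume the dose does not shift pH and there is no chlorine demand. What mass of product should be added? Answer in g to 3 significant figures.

Volume: 12,100 US gal × 3.785 L/gal = 45,798 L.
[OCl⁻]/[HOCl] = 10^(pH − pKa) = 10^(7.22 − 7.52) = 0.5012; fraction as HOCl = 1/(1 + 0.5012) = 0.6661.
Free chlorine required for 2.85 ppm HOCl: 2.85 / 0.6661 = 4.278 ppm.
FC to add: 4.278 − 0.2 = 4.078 mg/L as Cl₂.
Cl₂ equivalent: 4.078 mg/L × 45,798 L = 186.8 g.
Product at 56.1% available Cl: 186.8 / 0.561 = 332.9 g.

333 g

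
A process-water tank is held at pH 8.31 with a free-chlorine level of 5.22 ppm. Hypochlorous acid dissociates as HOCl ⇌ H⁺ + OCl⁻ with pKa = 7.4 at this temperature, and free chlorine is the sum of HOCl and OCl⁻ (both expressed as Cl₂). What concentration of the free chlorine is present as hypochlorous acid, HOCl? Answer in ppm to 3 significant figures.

0.572 ppm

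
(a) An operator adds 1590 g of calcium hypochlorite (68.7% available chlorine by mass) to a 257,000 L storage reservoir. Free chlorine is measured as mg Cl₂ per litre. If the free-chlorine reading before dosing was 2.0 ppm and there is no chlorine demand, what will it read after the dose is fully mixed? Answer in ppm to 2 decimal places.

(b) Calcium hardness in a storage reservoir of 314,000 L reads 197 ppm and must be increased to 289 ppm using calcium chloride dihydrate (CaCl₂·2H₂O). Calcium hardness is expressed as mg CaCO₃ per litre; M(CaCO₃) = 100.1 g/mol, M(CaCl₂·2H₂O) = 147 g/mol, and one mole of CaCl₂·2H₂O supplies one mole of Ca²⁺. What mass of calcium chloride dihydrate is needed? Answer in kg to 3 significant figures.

(a) 6.25 ppm; (b) 42.4 kg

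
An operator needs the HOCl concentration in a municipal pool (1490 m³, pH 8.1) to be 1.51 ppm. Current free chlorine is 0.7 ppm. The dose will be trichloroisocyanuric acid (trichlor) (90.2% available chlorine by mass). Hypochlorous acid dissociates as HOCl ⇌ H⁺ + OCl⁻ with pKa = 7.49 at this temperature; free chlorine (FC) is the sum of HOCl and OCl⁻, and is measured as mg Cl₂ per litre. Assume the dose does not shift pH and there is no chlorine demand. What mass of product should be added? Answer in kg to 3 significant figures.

11.5 kg

Volume: 1490 m³ = 1,490,000 L.
[OCl⁻]/[HOCl] = 10^(pH − pKa) = 10^(8.1 − 7.49) = 4.074; fraction as HOCl = 1/(1 + 4.074) = 0.1971.
Free chlorine required for 1.51 ppm HOCl: 1.51 / 0.1971 = 7.661 ppm.
FC to add: 7.661 − 0.7 = 6.961 mg/L as Cl₂.
Cl₂ equivalent: 6.961 mg/L × 1,490,000 L = 10,370 g.
Product at 90.2% available Cl: 10,370 / 0.902 = 11,500 g.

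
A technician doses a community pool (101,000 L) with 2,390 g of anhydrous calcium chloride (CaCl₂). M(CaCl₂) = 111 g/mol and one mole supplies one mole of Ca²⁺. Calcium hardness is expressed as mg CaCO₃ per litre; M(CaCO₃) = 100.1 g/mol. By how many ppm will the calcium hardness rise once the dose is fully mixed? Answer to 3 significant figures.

21.3 ppm

Moles of Ca²⁺: 2,390 g ÷ 111 g/mol = 21.53 mol.
As CaCO₃: 21.53 mol × 100.1 g/mol = 2155 g.
Rise: 2155 g / 101,000 L × 1000 = 21.34 mg/L.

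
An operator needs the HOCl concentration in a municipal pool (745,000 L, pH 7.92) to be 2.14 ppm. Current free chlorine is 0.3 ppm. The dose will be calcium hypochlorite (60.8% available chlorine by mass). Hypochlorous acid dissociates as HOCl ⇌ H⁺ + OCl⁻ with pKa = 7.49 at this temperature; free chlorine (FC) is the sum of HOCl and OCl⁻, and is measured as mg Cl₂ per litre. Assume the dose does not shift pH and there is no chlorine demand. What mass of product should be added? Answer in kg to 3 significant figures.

9.31 kg

[OCl⁻]/[HOCl] = 10^(pH − pKa) = 10^(7.92 − 7.49) = 2.692; fraction as HOCl = 1/(1 + 2.692) = 0.2709.
Free chlorine required for 2.14 ppm HOCl: 2.14 / 0.2709 = 7.9 ppm.
FC to add: 7.9 − 0.3 = 7.6 mg/L as Cl₂.
Cl₂ equivalent: 7.6 mg/L × 745,000 L = 5662 g.
Product at 60.8% available Cl: 5662 / 0.608 = 9312 g.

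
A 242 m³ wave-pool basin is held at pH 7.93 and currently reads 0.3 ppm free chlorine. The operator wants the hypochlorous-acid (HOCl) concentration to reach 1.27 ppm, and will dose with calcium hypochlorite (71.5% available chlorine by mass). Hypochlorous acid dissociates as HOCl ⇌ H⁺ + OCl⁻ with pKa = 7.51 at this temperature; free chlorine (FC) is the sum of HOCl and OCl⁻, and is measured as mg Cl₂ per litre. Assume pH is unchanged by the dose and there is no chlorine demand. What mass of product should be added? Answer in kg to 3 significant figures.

1.46 kg

Volume: 242 m³ = 242,000 L.
[OCl⁻]/[HOCl] = 10^(pH − pKa) = 10^(7.93 − 7.51) = 2.63; fraction as HOCl = 1/(1 + 2.63) = 0.2755.
Free chlorine required for 1.27 ppm HOCl: 1.27 / 0.2755 = 4.61 ppm.
FC to add: 4.61 − 0.3 = 4.31 mg/L as Cl₂.
Cl₂ equivalent: 4.31 mg/L × 242,000 L = 1043 g.
Product at 71.5% available Cl: 1043 / 0.715 = 1459 g.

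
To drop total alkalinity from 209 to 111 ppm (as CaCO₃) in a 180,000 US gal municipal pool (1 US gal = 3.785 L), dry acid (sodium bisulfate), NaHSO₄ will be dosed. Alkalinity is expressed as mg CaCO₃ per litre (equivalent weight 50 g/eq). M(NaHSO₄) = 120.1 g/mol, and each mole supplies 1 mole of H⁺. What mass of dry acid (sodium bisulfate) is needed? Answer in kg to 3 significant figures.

Volume: 180,000 US gal × 3.785 L/gal = 681,300 L.
Alkalinity to neutralize: (209 − 111) = 98 mg/L as CaCO₃ × 681,300 L = 66,770 g as CaCO₃.
Equivalents of H⁺ required: 66,770 ÷ 50 g/eq = 1335 eq = 1335 mol NaHSO₄.
Mass of NaHSO₄: 1335 × 120.1 = 160,400 g.

160 kg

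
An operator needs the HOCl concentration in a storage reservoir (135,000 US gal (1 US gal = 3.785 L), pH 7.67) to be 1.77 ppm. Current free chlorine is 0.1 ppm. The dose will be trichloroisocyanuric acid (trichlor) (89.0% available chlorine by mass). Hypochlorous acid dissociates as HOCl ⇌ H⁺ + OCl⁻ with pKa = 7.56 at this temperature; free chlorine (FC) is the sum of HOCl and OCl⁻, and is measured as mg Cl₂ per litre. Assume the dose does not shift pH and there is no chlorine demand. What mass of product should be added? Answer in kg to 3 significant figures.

Volume: 135,000 US gal × 3.785 L/gal = 510,975 L.
[OCl⁻]/[HOCl] = 10^(pH − pKa) = 10^(7.67 − 7.56) = 1.288; fraction as HOCl = 1/(1 + 1.288) = 0.437.
Free chlorine required for 1.77 ppm HOCl: 1.77 / 0.437 = 4.05 ppm.
FC to add: 4.05 − 0.1 = 3.95 mg/L as Cl₂.
Cl₂ equivalent: 3.95 mg/L × 510,975 L = 2018 g.
Product at 89.0% available Cl: 2018 / 0.89 = 2268 g.

2.27 kg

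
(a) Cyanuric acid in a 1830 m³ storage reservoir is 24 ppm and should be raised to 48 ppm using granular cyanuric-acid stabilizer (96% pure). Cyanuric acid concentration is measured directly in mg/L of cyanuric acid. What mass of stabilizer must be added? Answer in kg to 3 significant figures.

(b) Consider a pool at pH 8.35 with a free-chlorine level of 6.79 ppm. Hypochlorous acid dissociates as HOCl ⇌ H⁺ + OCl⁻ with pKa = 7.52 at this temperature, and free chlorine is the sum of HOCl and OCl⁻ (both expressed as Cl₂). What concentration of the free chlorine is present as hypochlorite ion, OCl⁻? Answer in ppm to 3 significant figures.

(a) Volume: 1830 m³ = 1,830,000 L.
(a) CYA to add: (48 − 24) = 24 mg/L × 1,830,000 L = 43,920 g cyanuric acid.
(a) At 96% purity: 43,920 / 0.96 = 45,750 g product.

(b) [OCl⁻]/[HOCl] = 10^(pH − pKa) = 10^(8.35 − 7.52) = 10^0.83 = 6.761.
(b) Fraction as HOCl = 1 / (1 + 6.761) = 0.1289.
(b) OCl⁻ = (1 − 0.1289) × 6.79 ppm = 5.915 ppm.

(a) 45.8 kg; (b) 5.92 ppm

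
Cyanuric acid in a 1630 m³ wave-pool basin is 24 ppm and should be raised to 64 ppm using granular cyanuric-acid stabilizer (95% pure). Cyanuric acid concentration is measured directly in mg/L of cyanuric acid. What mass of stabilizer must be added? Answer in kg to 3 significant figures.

Volume: 1630 m³ = 1,630,000 L.
CYA to add: (64 − 24) = 40 mg/L × 1,630,000 L = 65,200 g cyanuric acid.
At 95% purity: 65,200 / 0.95 = 68,630 g product.

68.6 kg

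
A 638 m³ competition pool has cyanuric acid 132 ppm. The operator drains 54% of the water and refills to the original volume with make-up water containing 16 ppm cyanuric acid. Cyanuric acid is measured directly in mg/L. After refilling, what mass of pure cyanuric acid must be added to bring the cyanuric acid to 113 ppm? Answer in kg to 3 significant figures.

27.8 kg

Volume: 638 m³ = 638,000 L.
After draining 54% and refilling: 132 × 0.46 + 16 × 0.54 = 69.36 ppm.
Deficit to target: 113 − 69.36 = 43.64 mg/L.
Mass: 43.64 mg/L × 638,000 L = 27,840 g cyanuric acid.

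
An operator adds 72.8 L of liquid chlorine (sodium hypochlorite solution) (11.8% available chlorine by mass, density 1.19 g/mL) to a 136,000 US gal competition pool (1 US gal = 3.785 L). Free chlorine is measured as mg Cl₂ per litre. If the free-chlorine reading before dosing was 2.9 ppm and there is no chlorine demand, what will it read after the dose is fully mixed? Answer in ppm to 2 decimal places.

22.76 ppm

Volume: 136,000 US gal × 3.785 L/gal = 514,760 L.
Mass of solution: 72.8 L × 1000 mL/L × 1.19 g/mL = 86,630 g.
Available chlorine delivered: 86,630 g × 0.118 = 10,220 g as Cl₂.
Concentration rise: 10,220 g / 514,760 L = 19.86 mg/L = 19.86 ppm.
Final FC: 2.9 + 19.86 = 22.76 ppm.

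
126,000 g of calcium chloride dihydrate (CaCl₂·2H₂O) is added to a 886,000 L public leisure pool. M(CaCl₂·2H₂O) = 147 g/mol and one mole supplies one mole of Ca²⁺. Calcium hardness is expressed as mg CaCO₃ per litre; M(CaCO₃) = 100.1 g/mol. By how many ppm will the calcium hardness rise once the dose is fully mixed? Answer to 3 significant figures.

Moles of Ca²⁺: 126,000 g ÷ 147 g/mol = 857.1 mol.
As CaCO₃: 857.1 mol × 100.1 g/mol = 85,800 g.
Rise: 85,800 g / 886,000 L × 1000 = 96.84 mg/L.

96.8 ppm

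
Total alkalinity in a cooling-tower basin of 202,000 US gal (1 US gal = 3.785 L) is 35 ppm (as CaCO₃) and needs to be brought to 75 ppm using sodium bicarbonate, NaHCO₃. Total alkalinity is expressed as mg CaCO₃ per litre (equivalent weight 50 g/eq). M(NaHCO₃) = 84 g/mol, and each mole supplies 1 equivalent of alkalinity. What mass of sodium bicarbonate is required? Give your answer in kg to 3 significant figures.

51.4 kg

Volume: 202,000 US gal × 3.785 L/gal = 764,570 L.
Alkalinity to add: (75 − 35) = 40 mg/L as CaCO₃ × 764,570 L = 30,580 g as CaCO₃.
Equivalents: 30,580 g ÷ 50 g/eq = 611.7 eq.
NaHCO₃ supplies 1 eq per mole → 611.7 mol.
Mass: 611.7 mol × 84 g/mol = 51,380 g.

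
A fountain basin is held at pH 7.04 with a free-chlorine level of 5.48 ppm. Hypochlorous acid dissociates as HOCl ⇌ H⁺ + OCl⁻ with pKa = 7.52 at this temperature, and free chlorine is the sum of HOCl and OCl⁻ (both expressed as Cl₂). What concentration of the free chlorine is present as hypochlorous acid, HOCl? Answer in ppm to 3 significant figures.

4.12 ppm

[OCl⁻]/[HOCl] = 10^(pH − pKa) = 10^(7.04 − 7.52) = 10^-0.48 = 0.3311.
Fraction as HOCl = 1 / (1 + 0.3311) = 0.7512.
HOCl = 0.7512 × 5.48 ppm = 4.117 ppm.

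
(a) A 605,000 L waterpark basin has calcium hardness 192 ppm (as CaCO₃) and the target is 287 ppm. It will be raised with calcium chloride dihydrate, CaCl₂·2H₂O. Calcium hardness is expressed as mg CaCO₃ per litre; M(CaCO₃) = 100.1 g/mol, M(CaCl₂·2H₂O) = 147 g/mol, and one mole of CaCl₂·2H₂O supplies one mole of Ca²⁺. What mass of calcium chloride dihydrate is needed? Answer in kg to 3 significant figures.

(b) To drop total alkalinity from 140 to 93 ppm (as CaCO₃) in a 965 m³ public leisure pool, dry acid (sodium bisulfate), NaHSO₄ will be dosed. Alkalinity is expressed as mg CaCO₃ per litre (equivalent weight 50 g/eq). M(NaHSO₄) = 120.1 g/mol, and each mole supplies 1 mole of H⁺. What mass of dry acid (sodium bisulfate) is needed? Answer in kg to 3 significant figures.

(a) Hardness to add: (287 − 192) = 95 mg/L as CaCO₃ × 605,000 L = 57,480 g as CaCO₃.
(a) Moles of Ca²⁺ (1 mol Ca²⁺ ≡ 1 mol CaCO₃): 57,480 / 100.1 g/mol = 574.2 mol.
(a) Mass of CaCl₂·2H₂O: 574.2 × 147 = 84,400 g.

(b) Volume: 965 m³ = 965,000 L.
(b) Alkalinity to neutralize: (140 − 93) = 47 mg/L as CaCO₃ × 965,000 L = 45,360 g as CaCO₃.
(b) Equivalents of H⁺ required: 45,360 ÷ 50 g/eq = 907.1 eq = 907.1 mol NaHSO₄.
(b) Mass of NaHSO₄: 907.1 × 120.1 = 108,900 g.

(a) 84.4 kg; (b) 109 kg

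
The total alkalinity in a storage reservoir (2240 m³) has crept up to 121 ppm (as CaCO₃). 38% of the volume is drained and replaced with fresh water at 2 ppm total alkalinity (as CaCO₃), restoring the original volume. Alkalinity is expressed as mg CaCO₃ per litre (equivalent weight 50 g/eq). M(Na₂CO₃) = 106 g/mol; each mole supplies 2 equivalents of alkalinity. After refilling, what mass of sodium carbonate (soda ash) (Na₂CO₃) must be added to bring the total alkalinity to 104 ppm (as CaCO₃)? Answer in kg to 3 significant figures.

67.0 kg

Volume: 2240 m³ = 2,240,000 L.
After draining 38% and refilling: 121 × 0.62 + 2 × 0.38 = 75.78 ppm.
Deficit to target: 104 − 75.78 = 28.22 mg/L.
As CaCO₃: 28.22 mg/L × 2,240,000 L = 63,210 g; ÷ 50 g/eq ÷ 2 = 632.1 mol Na₂CO₃.
Mass: 632.1 × 106 = 67,010 g.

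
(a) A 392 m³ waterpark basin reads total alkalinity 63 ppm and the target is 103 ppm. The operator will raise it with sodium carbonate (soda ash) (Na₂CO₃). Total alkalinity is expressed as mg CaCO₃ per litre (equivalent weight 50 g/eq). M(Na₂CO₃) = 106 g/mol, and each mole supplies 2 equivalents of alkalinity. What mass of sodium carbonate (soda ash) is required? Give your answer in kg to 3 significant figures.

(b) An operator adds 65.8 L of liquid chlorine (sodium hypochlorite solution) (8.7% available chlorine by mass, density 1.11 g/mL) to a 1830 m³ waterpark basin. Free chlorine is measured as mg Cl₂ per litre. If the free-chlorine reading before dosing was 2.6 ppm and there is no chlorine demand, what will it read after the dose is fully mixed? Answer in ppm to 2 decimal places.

(a) Volume: 392 m³ = 392,000 L.
(a) Alkalinity to add: (103 − 63) = 40 mg/L as CaCO₃ × 392,000 L = 15,680 g as CaCO₃.
(a) Equivalents: 15,680 g ÷ 50 g/eq = 313.6 eq.
(a) Each mole of Na₂CO₃ supplies 2 eq, so 313.6 / 2 = 156.8 mol.
(a) Mass: 156.8 mol × 106 g/mol = 16,620 g.

(b) Volume: 1830 m³ = 1,830,000 L.
(b) Mass of solution: 65.8 L × 1000 mL/L × 1.11 g/mL = 73,040 g.
(b) Available chlorine delivered: 73,040 g × 0.087 = 6354 g as Cl₂.
(b) Concentration rise: 6354 g / 1,830,000 L = 3.472 mg/L = 3.47 ppm.
(b) Final FC: 2.6 + 3.47 = 6.07 ppm.

(a) 16.6 kg; (b) 6.07 ppm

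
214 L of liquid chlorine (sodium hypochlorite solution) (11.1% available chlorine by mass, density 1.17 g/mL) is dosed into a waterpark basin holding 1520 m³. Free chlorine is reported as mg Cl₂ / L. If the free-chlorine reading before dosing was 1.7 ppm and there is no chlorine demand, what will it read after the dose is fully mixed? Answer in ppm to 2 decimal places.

19.98 ppm

Volume: 1520 m³ = 1,520,000 L.
Mass of solution: 214 L × 1000 mL/L × 1.17 g/mL = 250,400 g.
Available chlorine delivered: 250,400 g × 0.111 = 27,790 g as Cl₂.
Concentration rise: 27,790 g / 1,520,000 L = 18.28 mg/L = 18.28 ppm.
Final FC: 1.7 + 18.28 = 19.98 ppm.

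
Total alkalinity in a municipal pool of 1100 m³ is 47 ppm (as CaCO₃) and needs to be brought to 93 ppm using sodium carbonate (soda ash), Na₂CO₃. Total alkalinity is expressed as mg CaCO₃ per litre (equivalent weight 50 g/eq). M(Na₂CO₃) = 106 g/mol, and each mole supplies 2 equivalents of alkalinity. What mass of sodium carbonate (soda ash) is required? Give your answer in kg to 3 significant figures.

Volume: 1100 m³ = 1,100,000 L.
Alkalinity to add: (93 − 47) = 46 mg/L as CaCO₃ × 1,100,000 L = 50,600 g as CaCO₃.
Equivalents: 50,600 g ÷ 50 g/eq = 1012 eq.
Each mole of Na₂CO₃ supplies 2 eq, so 1012 / 2 = 506 mol.
Mass: 506 mol × 106 g/mol = 53,640 g.

53.6 kg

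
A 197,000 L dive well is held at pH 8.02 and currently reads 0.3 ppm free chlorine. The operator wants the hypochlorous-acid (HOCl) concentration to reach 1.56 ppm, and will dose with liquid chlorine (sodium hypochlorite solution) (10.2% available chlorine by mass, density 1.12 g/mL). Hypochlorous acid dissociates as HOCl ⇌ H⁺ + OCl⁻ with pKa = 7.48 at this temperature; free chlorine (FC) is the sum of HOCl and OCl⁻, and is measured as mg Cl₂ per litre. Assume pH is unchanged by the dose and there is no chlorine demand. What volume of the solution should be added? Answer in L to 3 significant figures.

11.5 L

[OCl⁻]/[HOCl] = 10^(pH − pKa) = 10^(8.02 − 7.48) = 3.467; fraction as HOCl = 1/(1 + 3.467) = 0.2238.
Free chlorine required for 1.56 ppm HOCl: 1.56 / 0.2238 = 6.969 ppm.
FC to add: 6.969 − 0.3 = 6.669 mg/L as Cl₂.
Cl₂ equivalent: 6.669 mg/L × 197,000 L = 1314 g.
Product at 10.2% available Cl: 1314 / 0.102 = 12,880 g.
Volume: 12,880 g ÷ 1.12 g/mL = 11,500 mL.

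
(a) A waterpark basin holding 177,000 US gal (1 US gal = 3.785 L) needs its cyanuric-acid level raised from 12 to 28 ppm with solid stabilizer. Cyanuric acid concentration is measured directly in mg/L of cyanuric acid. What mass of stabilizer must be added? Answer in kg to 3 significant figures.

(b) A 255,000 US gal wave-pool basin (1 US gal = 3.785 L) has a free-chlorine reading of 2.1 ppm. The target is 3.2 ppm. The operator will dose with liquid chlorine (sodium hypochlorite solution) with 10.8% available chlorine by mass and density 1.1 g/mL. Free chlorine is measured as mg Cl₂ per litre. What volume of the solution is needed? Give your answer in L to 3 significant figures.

(a) Volume: 177,000 US gal × 3.785 L/gal = 669,945 L.
(a) CYA to add: (28 − 12) = 16 mg/L × 669,945 L = 10,720 g cyanuric acid.

(b) Volume: 255,000 US gal × 3.785 L/gal = 965,175 L.
(b) Chlorine deficit: 3.2 − 2.1 = 1.1 ppm = 1.1 mg/L as Cl₂.
(b) Cl₂ equivalent needed: 1.1 mg/L × 965,175 L = 1,062,000 mg = 1062 g.
(b) Product at 10.8% available chlorine: 1062 / 0.108 = 9830 g.
(b) Volume at density 1.1 g/mL: 9830 g ÷ 1.1 g/mL = 8937 mL.

(a) 10.7 kg; (b) 8.94 L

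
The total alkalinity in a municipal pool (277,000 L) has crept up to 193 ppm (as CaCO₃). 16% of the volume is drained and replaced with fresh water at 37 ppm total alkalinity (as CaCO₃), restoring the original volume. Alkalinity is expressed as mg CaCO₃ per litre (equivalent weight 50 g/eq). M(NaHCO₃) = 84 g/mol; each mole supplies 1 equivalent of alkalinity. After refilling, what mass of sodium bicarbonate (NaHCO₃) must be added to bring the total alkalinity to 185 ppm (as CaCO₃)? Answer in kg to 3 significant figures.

7.89 kg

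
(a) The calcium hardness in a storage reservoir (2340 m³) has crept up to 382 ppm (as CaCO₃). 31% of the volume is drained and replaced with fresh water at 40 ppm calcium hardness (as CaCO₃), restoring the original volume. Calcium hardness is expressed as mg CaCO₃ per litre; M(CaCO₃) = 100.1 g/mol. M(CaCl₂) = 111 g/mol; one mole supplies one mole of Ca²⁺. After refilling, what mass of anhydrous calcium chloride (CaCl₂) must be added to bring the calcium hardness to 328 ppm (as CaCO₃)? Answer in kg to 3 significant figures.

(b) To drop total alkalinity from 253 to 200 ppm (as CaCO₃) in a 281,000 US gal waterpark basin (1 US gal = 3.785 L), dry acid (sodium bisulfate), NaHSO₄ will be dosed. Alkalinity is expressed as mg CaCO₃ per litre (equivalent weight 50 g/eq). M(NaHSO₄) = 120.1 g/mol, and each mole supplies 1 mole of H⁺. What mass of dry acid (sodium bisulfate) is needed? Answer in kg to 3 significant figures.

(a) Volume: 2340 m³ = 2,340,000 L.
(a) After draining 31% and refilling: 382 × 0.69 + 40 × 0.31 = 275.98 ppm.
(a) Deficit to target: 328 − 275.98 = 52.02 mg/L.
(a) As CaCO₃: 52.02 mg/L × 2,340,000 L = 121,700 g; ÷ 100.1 = 1216 mol Ca²⁺.
(a) Mass: 1216 × 111 = 135,000 g.

(b) Volume: 281,000 US gal × 3.785 L/gal = 1,063,585 L.
(b) Alkalinity to neutralize: (253 − 200) = 53 mg/L as CaCO₃ × 1,063,585 L = 56,370 g as CaCO₃.
(b) Equivalents of H⁺ required: 56,370 ÷ 50 g/eq = 1127 eq = 1127 mol NaHSO₄.
(b) Mass of NaHSO₄: 1127 × 120.1 = 135,400 g.

(a) 135 kg; (b) 135 kg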